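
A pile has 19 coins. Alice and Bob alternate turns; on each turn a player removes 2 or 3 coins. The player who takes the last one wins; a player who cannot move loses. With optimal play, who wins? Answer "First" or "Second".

W/L table (W = player to move can force a win):
i:   0  1  2  3  4  5  6  7  8  9 10 11 12 13 14 15 16 17 18 19
     L  L  W  W  W  L  L  W  W  W  L  L  W  W  W  L  L  W  W  W
Position 19 is W, so the first player wins.

First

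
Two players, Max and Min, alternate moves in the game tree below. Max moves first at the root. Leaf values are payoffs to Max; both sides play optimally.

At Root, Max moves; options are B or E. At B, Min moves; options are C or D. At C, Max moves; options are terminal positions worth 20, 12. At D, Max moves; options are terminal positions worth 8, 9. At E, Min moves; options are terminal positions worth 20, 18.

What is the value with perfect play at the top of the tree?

18

C (Max): max(20, 12) = 20
D (Max): max(8, 9) = 9
B (Min): min(20, 9) = 9
E (Min): min(20, 18) = 18
Root (Max): max(9, 18) = 18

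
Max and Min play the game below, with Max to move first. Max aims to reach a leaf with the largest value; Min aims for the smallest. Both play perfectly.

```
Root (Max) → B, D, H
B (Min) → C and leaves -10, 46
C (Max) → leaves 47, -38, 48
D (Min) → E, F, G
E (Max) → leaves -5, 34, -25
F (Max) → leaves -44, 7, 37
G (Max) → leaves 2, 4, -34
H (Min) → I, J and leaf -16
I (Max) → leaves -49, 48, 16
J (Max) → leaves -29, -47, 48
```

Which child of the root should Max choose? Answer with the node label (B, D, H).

D

C (Max): max(47, -38, 48) = 48
B (Min): min(48, -10, 46) = -10
E (Max): max(-5, 34, -25) = 34
F (Max): max(-44, 7, 37) = 37
G (Max): max(2, 4, -34) = 4
D (Min): min(34, 37, 4) = 4
I (Max): max(-49, 48, 16) = 48
J (Max): max(-29, -47, 48) = 48
H (Min): min(48, 48, -16) = -16
Root (Max): max(-10, 4, -16) = 4
Max picks the child with the highest value: D (value 4).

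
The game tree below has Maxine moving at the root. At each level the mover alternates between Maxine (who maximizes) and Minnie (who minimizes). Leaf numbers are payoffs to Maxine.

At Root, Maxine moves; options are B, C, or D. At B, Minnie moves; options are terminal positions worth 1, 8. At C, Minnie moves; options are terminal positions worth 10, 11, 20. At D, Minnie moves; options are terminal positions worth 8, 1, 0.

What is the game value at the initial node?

10

B (Minnie): min(1, 8) = 1
C (Minnie): min(10, 11, 20) = 10
D (Minnie): min(8, 1, 0) = 0
Root (Maxine): max(1, 10, 0) = 10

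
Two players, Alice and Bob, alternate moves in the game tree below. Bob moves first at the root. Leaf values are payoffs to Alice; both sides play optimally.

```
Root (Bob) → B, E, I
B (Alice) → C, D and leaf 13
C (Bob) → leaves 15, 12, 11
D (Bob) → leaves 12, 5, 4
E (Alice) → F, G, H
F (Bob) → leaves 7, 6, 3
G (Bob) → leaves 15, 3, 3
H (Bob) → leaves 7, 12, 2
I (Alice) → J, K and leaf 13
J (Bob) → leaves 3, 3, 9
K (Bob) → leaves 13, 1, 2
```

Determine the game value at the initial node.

3

C (Bob): min(15, 12, 11) = 11
D (Bob): min(12, 5, 4) = 4
B (Alice): max(11, 4, 13) = 13
F (Bob): min(7, 6, 3) = 3
G (Bob): min(15, 3, 3) = 3
H (Bob): min(7, 12, 2) = 2
E (Alice): max(3, 3, 2) = 3
J (Bob): min(3, 3, 9) = 3
K (Bob): min(13, 1, 2) = 1
I (Alice): max(3, 1, 13) = 13
Root (Bob): min(13, 3, 13) = 3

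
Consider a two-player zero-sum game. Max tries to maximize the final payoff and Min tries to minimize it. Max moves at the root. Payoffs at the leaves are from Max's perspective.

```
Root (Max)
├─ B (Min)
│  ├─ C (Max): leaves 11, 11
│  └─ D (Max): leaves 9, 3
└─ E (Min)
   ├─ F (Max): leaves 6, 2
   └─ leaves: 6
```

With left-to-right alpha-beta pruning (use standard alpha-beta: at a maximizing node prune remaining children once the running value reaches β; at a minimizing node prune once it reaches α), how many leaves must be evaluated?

C [α=-∞,β=+∞]: v=11
D [α=-∞,β=11]: v=9
B [α=-∞,β=+∞]: v=9
F [α=9,β=+∞]: v=6
E [α=9,β=+∞]: v=6 after child 1 ≤ α → α-cutoff, skip 1
Root [α=-∞,β=+∞]: v=9
Leaves evaluated: 6 of 7.

6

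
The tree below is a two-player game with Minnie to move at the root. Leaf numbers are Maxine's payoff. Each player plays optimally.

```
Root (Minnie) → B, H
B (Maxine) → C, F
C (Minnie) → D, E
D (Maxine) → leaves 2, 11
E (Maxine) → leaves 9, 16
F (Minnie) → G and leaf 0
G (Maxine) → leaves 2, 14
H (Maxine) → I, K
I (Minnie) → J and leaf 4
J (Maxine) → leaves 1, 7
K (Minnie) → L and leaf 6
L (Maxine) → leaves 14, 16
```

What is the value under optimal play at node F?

G: max(2, 14) = 14
F: min(14, 0) = 0

0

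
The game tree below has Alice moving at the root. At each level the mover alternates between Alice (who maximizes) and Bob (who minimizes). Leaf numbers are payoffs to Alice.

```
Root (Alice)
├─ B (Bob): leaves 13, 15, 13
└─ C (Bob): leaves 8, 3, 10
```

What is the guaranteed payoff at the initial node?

B (Bob): min(13, 15, 13) = 13
C (Bob): min(8, 3, 10) = 3
Root (Alice): max(13, 3) = 13

13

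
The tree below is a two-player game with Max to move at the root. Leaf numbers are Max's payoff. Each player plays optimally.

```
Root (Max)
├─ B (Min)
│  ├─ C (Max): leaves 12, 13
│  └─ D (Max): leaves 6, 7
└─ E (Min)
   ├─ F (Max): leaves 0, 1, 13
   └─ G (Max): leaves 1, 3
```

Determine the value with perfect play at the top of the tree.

7

C (Max): max(12, 13) = 13
D (Max): max(6, 7) = 7
B (Min): min(13, 7) = 7
F (Max): max(0, 1, 13) = 13
G (Max): max(1, 3) = 3
E (Min): min(13, 3) = 3
Root (Max): max(7, 3) = 7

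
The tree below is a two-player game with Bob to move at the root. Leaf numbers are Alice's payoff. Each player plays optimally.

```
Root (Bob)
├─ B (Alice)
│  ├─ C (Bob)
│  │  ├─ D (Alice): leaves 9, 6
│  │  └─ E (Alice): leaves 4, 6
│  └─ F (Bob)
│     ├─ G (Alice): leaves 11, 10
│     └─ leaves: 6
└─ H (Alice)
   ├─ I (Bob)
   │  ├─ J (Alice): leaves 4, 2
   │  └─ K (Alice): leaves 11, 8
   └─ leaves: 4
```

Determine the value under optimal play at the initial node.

D (Alice): max(9, 6) = 9
E (Alice): max(4, 6) = 6
C (Bob): min(9, 6) = 6
G (Alice): max(11, 10) = 11
F (Bob): min(11, 6) = 6
B (Alice): max(6, 6) = 6
J (Alice): max(4, 2) = 4
K (Alice): max(11, 8) = 11
I (Bob): min(4, 11) = 4
H (Alice): max(4, 4) = 4
Root (Bob): min(6, 4) = 4

4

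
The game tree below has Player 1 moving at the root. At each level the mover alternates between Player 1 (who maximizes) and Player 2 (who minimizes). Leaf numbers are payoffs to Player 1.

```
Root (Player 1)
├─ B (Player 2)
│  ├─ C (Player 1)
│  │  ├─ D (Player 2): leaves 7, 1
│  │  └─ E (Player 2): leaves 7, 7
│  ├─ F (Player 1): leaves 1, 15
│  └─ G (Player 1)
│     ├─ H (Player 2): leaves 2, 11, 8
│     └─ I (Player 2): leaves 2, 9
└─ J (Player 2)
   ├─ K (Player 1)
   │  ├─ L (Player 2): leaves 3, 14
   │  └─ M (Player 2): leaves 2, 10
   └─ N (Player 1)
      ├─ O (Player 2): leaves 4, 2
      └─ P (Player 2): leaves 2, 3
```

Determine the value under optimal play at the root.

2

D (Player 2): min(7, 1) = 1
E (Player 2): min(7, 7) = 7
C (Player 1): max(1, 7) = 7
F (Player 1): max(1, 15) = 15
H (Player 2): min(2, 11, 8) = 2
I (Player 2): min(2, 9) = 2
G (Player 1): max(2, 2) = 2
B (Player 2): min(7, 15, 2) = 2
L (Player 2): min(3, 14) = 3
M (Player 2): min(2, 10) = 2
K (Player 1): max(3, 2) = 3
O (Player 2): min(4, 2) = 2
P (Player 2): min(2, 3) = 2
N (Player 1): max(2, 2) = 2
J (Player 2): min(3, 2) = 2
Root (Player 1): max(2, 2) = 2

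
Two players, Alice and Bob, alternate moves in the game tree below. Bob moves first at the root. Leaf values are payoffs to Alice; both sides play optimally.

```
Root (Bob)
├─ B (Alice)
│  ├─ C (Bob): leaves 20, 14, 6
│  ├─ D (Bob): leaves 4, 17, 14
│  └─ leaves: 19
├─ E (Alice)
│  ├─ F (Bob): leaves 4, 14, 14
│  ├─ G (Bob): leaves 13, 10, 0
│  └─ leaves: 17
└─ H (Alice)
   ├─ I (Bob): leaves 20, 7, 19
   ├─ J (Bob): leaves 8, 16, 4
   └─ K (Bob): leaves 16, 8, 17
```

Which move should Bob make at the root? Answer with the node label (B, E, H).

H

C (Bob): min(20, 14, 6) = 6
D (Bob): min(4, 17, 14) = 4
B (Alice): max(6, 4, 19) = 19
F (Bob): min(4, 14, 14) = 4
G (Bob): min(13, 10, 0) = 0
E (Alice): max(4, 0, 17) = 17
I (Bob): min(20, 7, 19) = 7
J (Bob): min(8, 16, 4) = 4
K (Bob): min(16, 8, 17) = 8
H (Alice): max(7, 4, 8) = 8
Root (Bob): min(19, 17, 8) = 8
Bob picks the child with the lowest value: H (value 8).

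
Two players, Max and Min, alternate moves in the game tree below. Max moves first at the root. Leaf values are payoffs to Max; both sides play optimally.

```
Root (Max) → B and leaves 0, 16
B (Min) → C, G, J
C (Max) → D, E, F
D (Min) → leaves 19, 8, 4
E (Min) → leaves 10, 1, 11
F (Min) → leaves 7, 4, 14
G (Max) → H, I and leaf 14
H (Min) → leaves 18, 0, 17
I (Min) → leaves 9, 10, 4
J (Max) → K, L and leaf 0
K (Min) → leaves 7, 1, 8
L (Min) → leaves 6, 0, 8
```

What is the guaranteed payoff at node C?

D: min(19, 8, 4) = 4
E: min(10, 1, 11) = 1
F: min(7, 4, 14) = 4
C: max(4, 1, 4) = 4

4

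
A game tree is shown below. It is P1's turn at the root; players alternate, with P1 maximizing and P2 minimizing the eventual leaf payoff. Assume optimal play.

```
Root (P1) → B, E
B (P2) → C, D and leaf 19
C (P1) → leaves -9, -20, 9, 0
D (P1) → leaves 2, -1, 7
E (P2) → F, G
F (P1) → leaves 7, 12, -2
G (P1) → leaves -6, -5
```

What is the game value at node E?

-5

F: max(7, 12, -2) = 12
G: max(-6, -5) = -5
E: min(12, -5) = -5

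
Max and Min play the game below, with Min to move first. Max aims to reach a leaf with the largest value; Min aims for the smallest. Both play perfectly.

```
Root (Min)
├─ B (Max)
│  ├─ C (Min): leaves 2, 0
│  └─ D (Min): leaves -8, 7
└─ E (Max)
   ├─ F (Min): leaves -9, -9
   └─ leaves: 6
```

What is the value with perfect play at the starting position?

0

C (Min): min(2, 0) = 0
D (Min): min(-8, 7) = -8
B (Max): max(0, -8) = 0
F (Min): min(-9, -9) = -9
E (Max): max(-9, 6) = 6
Root (Min): min(0, 6) = 0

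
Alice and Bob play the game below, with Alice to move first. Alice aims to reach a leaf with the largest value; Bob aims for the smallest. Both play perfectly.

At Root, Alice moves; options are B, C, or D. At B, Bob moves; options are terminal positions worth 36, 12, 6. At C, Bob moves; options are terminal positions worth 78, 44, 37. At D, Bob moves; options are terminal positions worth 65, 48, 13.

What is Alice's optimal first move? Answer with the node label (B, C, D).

B (Bob): min(36, 12, 6) = 6
C (Bob): min(78, 44, 37) = 37
D (Bob): min(65, 48, 13) = 13
Root (Alice): max(6, 37, 13) = 37
Alice picks the child with the highest value: C (value 37).

C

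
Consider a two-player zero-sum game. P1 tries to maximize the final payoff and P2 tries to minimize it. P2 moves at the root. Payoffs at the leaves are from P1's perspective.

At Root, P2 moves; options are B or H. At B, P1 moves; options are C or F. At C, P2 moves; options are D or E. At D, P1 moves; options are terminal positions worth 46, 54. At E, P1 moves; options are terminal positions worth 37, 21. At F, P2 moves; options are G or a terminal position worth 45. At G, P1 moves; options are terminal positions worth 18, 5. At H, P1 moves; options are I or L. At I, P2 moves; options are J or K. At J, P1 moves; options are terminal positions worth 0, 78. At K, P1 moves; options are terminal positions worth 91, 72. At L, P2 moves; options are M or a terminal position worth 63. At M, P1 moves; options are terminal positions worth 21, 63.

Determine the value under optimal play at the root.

D (P1): max(46, 54) = 54
E (P1): max(37, 21) = 37
C (P2): min(54, 37) = 37
G (P1): max(18, 5) = 18
F (P2): min(18, 45) = 18
B (P1): max(37, 18) = 37
J (P1): max(0, 78) = 78
K (P1): max(91, 72) = 91
I (P2): min(78, 91) = 78
M (P1): max(21, 63) = 63
L (P2): min(63, 63) = 63
H (P1): max(78, 63) = 78
Root (P2): min(37, 78) = 37

37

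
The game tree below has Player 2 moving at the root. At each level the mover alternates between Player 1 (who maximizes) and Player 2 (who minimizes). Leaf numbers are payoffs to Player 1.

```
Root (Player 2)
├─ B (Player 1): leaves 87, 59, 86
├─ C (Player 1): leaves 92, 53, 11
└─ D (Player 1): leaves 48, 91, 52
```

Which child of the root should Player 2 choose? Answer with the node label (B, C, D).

B (Player 1): max(87, 59, 86) = 87
C (Player 1): max(92, 53, 11) = 92
D (Player 1): max(48, 91, 52) = 91
Root (Player 2): min(87, 92, 91) = 87
Player 2 picks the child with the lowest value: B (value 87).

B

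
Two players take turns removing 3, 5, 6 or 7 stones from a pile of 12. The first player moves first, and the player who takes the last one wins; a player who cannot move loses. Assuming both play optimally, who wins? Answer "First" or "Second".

Second

W/L table (W = player to move can force a win):
i:   0  1  2  3  4  5  6  7  8  9 10 11 12
     L  L  L  W  W  W  W  W  W  W  L  L  L
Position 12 is L, so the second player wins.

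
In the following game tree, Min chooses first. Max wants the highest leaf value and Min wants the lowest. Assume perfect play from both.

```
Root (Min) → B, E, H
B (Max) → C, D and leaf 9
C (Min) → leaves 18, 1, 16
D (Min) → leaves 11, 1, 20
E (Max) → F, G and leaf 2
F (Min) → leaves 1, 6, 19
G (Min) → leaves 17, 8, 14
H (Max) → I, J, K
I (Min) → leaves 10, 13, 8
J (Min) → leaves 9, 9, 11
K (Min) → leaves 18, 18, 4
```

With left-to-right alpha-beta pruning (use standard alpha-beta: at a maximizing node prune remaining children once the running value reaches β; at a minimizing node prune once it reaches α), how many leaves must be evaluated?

C [α=-∞,β=+∞]: v=1
D [α=1,β=+∞]: v=1 after child 2 ≤ α → α-cutoff, skip 1
B [α=-∞,β=+∞]: v=9
F [α=-∞,β=9]: v=1
G [α=1,β=9]: v=8
E [α=-∞,β=9]: v=8
I [α=-∞,β=8]: v=8
H [α=-∞,β=8]: v=8 after child 1 ≥ β → β-cutoff, skip 2
Root [α=-∞,β=+∞]: v=8
Leaves evaluated: 16 of 23.

16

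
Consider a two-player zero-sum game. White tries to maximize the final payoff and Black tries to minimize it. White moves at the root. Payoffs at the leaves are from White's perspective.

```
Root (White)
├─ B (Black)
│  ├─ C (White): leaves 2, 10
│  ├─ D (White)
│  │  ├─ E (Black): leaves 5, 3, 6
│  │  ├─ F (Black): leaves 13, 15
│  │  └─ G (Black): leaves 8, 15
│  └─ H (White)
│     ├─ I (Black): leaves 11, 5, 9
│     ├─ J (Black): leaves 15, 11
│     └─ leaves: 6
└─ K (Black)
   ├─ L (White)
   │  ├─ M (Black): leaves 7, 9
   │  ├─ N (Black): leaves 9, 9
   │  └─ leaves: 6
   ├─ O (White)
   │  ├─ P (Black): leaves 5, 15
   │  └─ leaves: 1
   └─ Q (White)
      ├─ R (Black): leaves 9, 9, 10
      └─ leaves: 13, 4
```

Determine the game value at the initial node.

C (White): max(2, 10) = 10
E (Black): min(5, 3, 6) = 3
F (Black): min(13, 15) = 13
G (Black): min(8, 15) = 8
D (White): max(3, 13, 8) = 13
I (Black): min(11, 5, 9) = 5
J (Black): min(15, 11) = 11
H (White): max(5, 11, 6) = 11
B (Black): min(10, 13, 11) = 10
M (Black): min(7, 9) = 7
N (Black): min(9, 9) = 9
L (White): max(7, 9, 6) = 9
P (Black): min(5, 15) = 5
O (White): max(5, 1) = 5
R (Black): min(9, 9, 10) = 9
Q (White): max(9, 13, 4) = 13
K (Black): min(9, 5, 13) = 5
Root (White): max(10, 5) = 10

10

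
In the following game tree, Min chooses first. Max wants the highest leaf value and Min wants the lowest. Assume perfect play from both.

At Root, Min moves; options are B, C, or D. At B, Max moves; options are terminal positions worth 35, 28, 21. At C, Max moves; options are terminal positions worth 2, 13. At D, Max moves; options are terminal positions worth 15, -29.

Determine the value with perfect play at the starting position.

13

B (Max): max(35, 28, 21) = 35
C (Max): max(2, 13) = 13
D (Max): max(15, -29) = 15
Root (Min): min(35, 13, 15) = 13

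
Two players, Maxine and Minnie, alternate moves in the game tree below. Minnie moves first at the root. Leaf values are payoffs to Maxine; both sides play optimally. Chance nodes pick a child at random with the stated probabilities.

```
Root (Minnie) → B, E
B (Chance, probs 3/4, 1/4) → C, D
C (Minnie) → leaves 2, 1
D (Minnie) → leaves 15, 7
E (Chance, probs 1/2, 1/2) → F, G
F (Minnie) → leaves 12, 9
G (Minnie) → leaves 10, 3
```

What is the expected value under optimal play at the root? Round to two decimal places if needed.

C (Minnie): min(2, 1) = 1
D (Minnie): min(15, 7) = 7
B (Chance): 3/4·1 + 1/4·7 = 2.5
F (Minnie): min(12, 9) = 9
G (Minnie): min(10, 3) = 3
E (Chance): 1/2·9 + 1/2·3 = 6
Root (Minnie): min(2.5, 6) = 2.5

2.5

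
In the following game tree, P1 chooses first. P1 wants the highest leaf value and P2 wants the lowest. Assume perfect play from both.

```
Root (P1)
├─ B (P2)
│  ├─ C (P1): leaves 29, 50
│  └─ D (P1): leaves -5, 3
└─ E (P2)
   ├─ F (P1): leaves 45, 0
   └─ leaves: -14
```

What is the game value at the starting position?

C (P1): max(29, 50) = 50
D (P1): max(-5, 3) = 3
B (P2): min(50, 3) = 3
F (P1): max(45, 0) = 45
E (P2): min(45, -14) = -14
Root (P1): max(3, -14) = 3

3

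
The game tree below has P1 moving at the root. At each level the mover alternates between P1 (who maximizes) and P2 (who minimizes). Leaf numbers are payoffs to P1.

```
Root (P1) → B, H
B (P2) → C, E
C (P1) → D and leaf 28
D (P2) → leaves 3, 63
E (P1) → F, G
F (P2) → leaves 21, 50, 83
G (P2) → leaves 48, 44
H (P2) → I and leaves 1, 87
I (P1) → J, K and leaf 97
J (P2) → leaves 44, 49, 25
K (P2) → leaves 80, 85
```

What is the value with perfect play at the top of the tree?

28

D (P2): min(3, 63) = 3
C (P1): max(3, 28) = 28
F (P2): min(21, 50, 83) = 21
G (P2): min(48, 44) = 44
E (P1): max(21, 44) = 44
B (P2): min(28, 44) = 28
J (P2): min(44, 49, 25) = 25
K (P2): min(80, 85) = 80
I (P1): max(25, 80, 97) = 97
H (P2): min(97, 1, 87) = 1
Root (P1): max(28, 1) = 28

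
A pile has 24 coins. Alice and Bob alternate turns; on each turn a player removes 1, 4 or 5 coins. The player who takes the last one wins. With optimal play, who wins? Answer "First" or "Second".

Second

Compute winning (W) and losing (L) positions by backward induction:
i:   0  1  2  3  4  5  6  7  8  9 10 11 12 13 14 15 16 17 18 19 20 21 22 23 24
     L  W  L  W  W  W  W  W  L  W  L  W  W  W  W  W  L  W  L  W  W  W  W  W  L
Position 24 is L, so the second player wins.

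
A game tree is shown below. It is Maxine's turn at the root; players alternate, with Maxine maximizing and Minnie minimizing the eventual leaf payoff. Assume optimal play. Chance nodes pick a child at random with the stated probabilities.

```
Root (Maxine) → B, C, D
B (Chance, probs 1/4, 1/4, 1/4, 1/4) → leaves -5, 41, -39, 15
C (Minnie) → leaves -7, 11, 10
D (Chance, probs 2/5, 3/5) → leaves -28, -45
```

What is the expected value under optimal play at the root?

3

B (Chance): 1/4·-5 + 1/4·41 + 1/4·-39 + 1/4·15 = 3
C (Minnie): min(-7, 11, 10) = -7
D (Chance): 2/5·-28 + 3/5·-45 = -38.2
Root (Maxine): max(3, -7, -38.2) = 3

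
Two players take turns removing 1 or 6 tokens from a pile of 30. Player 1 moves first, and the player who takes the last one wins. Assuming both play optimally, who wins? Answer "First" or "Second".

Second

Mark each pile size as W (mover wins) or L (mover loses):
i:   0  1  2  3  4  5  6  7  8  9 10 11 12 13 14 15 16 17 18 19 20 21 22 23 24 25 26 27 28 29 30
     L  W  L  W  L  W  W  L  W  L  W  L  W  W  L  W  L  W  L  W  W  L  W  L  W  L  W  W  L  W  L
Position 30 is L, so the second player wins.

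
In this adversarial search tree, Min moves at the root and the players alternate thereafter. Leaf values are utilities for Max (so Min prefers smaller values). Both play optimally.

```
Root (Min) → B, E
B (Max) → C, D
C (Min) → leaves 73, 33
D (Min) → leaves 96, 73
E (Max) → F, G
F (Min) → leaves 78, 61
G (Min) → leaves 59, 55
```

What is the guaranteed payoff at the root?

C (Min): min(73, 33) = 33
D (Min): min(96, 73) = 73
B (Max): max(33, 73) = 73
F (Min): min(78, 61) = 61
G (Min): min(59, 55) = 55
E (Max): max(61, 55) = 61
Root (Min): min(73, 61) = 61

61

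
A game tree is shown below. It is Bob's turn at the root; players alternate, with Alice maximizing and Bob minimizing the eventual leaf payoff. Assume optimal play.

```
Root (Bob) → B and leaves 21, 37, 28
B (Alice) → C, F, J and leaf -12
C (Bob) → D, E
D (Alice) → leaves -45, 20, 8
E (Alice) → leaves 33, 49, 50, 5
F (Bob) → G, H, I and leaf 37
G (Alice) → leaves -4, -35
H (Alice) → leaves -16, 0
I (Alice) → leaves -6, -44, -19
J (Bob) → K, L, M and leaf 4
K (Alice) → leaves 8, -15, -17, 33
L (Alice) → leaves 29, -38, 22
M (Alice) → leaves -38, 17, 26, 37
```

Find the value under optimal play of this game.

D (Alice): max(-45, 20, 8) = 20
E (Alice): max(33, 49, 50, 5) = 50
C (Bob): min(20, 50) = 20
G (Alice): max(-4, -35) = -4
H (Alice): max(-16, 0) = 0
I (Alice): max(-6, -44, -19) = -6
F (Bob): min(-4, 0, -6, 37) = -6
K (Alice): max(8, -15, -17, 33) = 33
L (Alice): max(29, -38, 22) = 29
M (Alice): max(-38, 17, 26, 37) = 37
J (Bob): min(33, 29, 37, 4) = 4
B (Alice): max(20, -6, 4, -12) = 20
Root (Bob): min(20, 21, 37, 28) = 20

20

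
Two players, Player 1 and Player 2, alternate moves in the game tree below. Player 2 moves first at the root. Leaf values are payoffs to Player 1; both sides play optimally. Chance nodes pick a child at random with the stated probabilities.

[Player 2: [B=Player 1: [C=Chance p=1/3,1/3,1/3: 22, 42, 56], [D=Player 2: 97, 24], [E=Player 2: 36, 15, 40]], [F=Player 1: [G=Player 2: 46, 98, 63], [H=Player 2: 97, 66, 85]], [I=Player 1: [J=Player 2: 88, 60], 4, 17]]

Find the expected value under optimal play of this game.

C (Chance): 1/3·22 + 1/3·42 + 1/3·56 = 40
D (Player 2): min(97, 24) = 24
E (Player 2): min(36, 15, 40) = 15
B (Player 1): max(40, 24, 15) = 40
G (Player 2): min(46, 98, 63) = 46
H (Player 2): min(97, 66, 85) = 66
F (Player 1): max(46, 66) = 66
J (Player 2): min(88, 60) = 60
I (Player 1): max(60, 4, 17) = 60
Root (Player 2): min(40, 66, 60) = 40

40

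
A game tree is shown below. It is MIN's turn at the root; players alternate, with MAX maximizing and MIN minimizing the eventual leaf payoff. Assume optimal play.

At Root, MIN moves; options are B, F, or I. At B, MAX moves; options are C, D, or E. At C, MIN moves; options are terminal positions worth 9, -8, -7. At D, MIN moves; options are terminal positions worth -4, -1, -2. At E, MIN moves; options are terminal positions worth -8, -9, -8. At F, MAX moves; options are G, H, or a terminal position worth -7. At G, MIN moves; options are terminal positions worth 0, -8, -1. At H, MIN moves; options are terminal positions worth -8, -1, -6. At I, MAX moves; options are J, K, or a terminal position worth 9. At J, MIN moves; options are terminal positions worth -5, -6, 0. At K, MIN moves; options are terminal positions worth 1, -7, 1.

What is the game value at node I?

J: min(-5, -6, 0) = -6
K: min(1, -7, 1) = -7
I: max(-6, -7, 9) = 9

9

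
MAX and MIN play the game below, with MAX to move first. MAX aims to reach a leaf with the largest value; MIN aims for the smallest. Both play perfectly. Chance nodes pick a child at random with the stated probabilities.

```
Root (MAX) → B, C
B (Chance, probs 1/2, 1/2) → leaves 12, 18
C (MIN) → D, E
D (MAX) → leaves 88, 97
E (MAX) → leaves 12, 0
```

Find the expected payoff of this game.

B (Chance): 1/2·12 + 1/2·18 = 15
D (MAX): max(88, 97) = 97
E (MAX): max(12, 0) = 12
C (MIN): min(97, 12) = 12
Root (MAX): max(15, 12) = 15

15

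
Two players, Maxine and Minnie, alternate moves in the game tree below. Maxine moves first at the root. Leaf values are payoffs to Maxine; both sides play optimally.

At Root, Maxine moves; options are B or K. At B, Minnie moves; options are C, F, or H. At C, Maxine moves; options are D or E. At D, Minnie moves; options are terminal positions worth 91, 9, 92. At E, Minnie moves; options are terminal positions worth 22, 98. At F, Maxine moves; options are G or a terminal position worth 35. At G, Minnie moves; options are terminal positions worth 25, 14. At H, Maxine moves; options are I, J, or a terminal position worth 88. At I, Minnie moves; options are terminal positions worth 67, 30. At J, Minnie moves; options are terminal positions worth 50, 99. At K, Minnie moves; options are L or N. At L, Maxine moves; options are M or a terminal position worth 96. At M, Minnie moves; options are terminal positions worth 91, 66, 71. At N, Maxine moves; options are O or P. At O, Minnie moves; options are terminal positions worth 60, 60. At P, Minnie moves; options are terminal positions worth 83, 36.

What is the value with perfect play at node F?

35

G: min(25, 14) = 14
F: max(14, 35) = 35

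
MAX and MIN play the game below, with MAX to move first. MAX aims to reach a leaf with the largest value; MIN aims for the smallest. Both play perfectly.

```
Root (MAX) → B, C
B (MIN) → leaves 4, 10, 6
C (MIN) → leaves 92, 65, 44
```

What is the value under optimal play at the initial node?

B (MIN): min(4, 10, 6) = 4
C (MIN): min(92, 65, 44) = 44
Root (MAX): max(4, 44) = 44

44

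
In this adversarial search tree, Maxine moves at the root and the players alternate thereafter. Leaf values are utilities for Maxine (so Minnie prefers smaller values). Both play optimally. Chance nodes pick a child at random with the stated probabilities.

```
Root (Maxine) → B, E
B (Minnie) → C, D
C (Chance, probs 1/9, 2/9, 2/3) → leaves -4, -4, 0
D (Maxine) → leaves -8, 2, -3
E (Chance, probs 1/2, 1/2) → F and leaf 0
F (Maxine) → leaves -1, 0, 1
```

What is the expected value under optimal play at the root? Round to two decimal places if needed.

0.5

C (Chance): 1/9·-4 + 2/9·-4 + 2/3·0 = -1.33
D (Maxine): max(-8, 2, -3) = 2
B (Minnie): min(-1.33, 2) = -1.33
F (Maxine): max(-1, 0, 1) = 1
E (Chance): 1/2·1 + 1/2·0 = 0.5
Root (Maxine): max(-1.33, 0.5) = 0.5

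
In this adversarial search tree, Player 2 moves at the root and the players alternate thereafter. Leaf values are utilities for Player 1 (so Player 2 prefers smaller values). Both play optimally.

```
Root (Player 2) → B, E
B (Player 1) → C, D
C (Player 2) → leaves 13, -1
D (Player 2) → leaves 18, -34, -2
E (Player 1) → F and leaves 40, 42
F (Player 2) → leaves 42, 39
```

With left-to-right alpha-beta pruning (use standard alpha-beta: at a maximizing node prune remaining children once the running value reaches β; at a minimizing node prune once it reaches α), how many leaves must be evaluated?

C [α=-∞,β=+∞]: v=-1
D [α=-1,β=+∞]: v=-34 after child 2 ≤ α → α-cutoff, skip 1
B [α=-∞,β=+∞]: v=-1
F [α=-∞,β=-1]: v=39
E [α=-∞,β=-1]: v=39 after child 1 ≥ β → β-cutoff, skip 2
Root [α=-∞,β=+∞]: v=-1
Leaves evaluated: 6 of 9.

6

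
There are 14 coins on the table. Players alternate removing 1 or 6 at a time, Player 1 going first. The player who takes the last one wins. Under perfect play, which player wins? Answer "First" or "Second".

Compute winning (W) and losing (L) positions by backward induction:
i:   0  1  2  3  4  5  6  7  8  9 10 11 12 13 14
     L  W  L  W  L  W  W  L  W  L  W  L  W  W  L
Position 14 is L, so the second player wins.

Second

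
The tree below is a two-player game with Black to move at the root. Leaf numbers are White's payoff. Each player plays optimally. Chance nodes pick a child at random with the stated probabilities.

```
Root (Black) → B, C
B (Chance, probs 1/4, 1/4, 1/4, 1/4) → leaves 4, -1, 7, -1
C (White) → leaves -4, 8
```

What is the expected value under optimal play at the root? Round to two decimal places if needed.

B (Chance): 1/4·4 + 1/4·-1 + 1/4·7 + 1/4·-1 = 2.25
C (White): max(-4, 8) = 8
Root (Black): min(2.25, 8) = 2.25

2.25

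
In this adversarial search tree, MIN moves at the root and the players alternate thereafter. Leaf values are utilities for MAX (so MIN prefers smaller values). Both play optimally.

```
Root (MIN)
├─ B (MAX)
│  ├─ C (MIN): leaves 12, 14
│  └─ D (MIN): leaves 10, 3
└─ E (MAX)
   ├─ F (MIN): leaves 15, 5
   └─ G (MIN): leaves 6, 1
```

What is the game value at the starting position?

C (MIN): min(12, 14) = 12
D (MIN): min(10, 3) = 3
B (MAX): max(12, 3) = 12
F (MIN): min(15, 5) = 5
G (MIN): min(6, 1) = 1
E (MAX): max(5, 1) = 5
Root (MIN): min(12, 5) = 5

5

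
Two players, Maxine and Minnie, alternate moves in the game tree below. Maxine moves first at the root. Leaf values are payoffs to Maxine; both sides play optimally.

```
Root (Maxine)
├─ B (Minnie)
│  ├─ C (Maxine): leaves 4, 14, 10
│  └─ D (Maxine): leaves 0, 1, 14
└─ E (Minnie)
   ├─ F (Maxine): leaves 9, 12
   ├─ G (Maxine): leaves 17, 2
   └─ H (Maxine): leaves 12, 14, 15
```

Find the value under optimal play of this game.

14

C (Maxine): max(4, 14, 10) = 14
D (Maxine): max(0, 1, 14) = 14
B (Minnie): min(14, 14) = 14
F (Maxine): max(9, 12) = 12
G (Maxine): max(17, 2) = 17
H (Maxine): max(12, 14, 15) = 15
E (Minnie): min(12, 17, 15) = 12
Root (Maxine): max(14, 12) = 14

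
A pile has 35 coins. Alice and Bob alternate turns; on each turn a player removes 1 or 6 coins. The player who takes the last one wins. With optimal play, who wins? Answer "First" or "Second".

Mark each pile size as W (mover wins) or L (mover loses):
i:   0  1  2  3  4  5  6  7  8  9 10 11 12 13 14 15 16 17 18 19 20 21 22 23 24 25 26 27 28 29 30 31 32 33 34 35
     L  W  L  W  L  W  W  L  W  L  W  L  W  W  L  W  L  W  L  W  W  L  W  L  W  L  W  W  L  W  L  W  L  W  W  L
Position 35 is L, so the second player wins.

Second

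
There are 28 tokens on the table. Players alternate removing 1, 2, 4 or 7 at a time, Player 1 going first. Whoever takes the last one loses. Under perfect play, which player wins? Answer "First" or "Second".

Mark each pile size as W (mover wins) or L (mover loses):
i:   0  1  2  3  4  5  6  7  8  9 10 11 12 13 14 15 16 17 18 19 20 21 22 23 24 25 26 27 28
     W  L  W  W  L  W  W  L  W  W  L  W  W  L  W  W  L  W  W  L  W  W  L  W  W  L  W  W  L
Position 28 is L, so the second player wins.

Second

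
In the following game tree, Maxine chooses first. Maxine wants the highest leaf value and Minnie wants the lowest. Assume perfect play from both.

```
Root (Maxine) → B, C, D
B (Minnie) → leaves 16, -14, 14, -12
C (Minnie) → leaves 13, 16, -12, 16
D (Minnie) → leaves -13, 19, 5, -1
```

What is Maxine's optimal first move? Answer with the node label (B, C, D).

B (Minnie): min(16, -14, 14, -12) = -14
C (Minnie): min(13, 16, -12, 16) = -12
D (Minnie): min(-13, 19, 5, -1) = -13
Root (Maxine): max(-14, -12, -13) = -12
Maxine picks the child with the highest value: C (value -12).

C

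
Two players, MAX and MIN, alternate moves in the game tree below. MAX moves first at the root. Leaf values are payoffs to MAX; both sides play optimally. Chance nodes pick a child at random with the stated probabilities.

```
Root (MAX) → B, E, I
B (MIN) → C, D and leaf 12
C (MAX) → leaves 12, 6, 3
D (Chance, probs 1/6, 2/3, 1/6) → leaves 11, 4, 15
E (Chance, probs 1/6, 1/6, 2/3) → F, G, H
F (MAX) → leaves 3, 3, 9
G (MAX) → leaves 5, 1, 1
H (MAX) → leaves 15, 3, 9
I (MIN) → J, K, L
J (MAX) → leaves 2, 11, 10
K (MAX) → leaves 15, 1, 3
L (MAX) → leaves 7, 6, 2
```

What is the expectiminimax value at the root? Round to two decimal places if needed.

12.33

C (MAX): max(12, 6, 3) = 12
D (Chance): 1/6·11 + 2/3·4 + 1/6·15 = 7
B (MIN): min(12, 7, 12) = 7
F (MAX): max(3, 3, 9) = 9
G (MAX): max(5, 1, 1) = 5
H (MAX): max(15, 3, 9) = 15
E (Chance): 1/6·9 + 1/6·5 + 2/3·15 = 12.33
J (MAX): max(2, 11, 10) = 11
K (MAX): max(15, 1, 3) = 15
L (MAX): max(7, 6, 2) = 7
I (MIN): min(11, 15, 7) = 7
Root (MAX): max(7, 12.33, 7) = 12.33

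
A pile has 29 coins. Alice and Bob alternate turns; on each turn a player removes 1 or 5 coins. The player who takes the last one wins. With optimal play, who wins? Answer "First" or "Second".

First

i:   0  1  2  3  4  5  6  7  8  9 10 11 12 13 14 15 16 17 18 19 20 21 22 23 24 25 26 27 28 29
     L  W  L  W  L  W  L  W  L  W  L  W  L  W  L  W  L  W  L  W  L  W  L  W  L  W  L  W  L  W
Position 29 is W, so the first player wins.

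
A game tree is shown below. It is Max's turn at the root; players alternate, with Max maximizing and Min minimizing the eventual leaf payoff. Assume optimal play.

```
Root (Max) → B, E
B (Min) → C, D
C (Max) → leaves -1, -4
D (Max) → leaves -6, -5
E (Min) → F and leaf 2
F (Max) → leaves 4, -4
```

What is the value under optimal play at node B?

-5

C: max(-1, -4) = -1
D: max(-6, -5) = -5
B: min(-1, -5) = -5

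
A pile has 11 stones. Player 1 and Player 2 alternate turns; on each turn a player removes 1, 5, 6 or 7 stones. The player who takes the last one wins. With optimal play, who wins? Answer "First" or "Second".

First

Positions where the player to move wins (W) vs loses (L):
i:   0  1  2  3  4  5  6  7  8  9 10 11
     L  W  L  W  L  W  W  W  W  W  W  W
Position 11 is W, so the first player wins.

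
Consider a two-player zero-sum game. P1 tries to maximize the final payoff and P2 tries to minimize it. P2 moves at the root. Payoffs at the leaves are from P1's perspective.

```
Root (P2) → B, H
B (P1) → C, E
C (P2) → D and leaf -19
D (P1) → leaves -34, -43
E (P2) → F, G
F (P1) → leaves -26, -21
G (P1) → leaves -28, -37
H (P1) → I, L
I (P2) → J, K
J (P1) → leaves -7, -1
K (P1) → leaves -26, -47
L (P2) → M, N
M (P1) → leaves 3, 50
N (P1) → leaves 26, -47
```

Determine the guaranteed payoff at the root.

D (P1): max(-34, -43) = -34
C (P2): min(-34, -19) = -34
F (P1): max(-26, -21) = -21
G (P1): max(-28, -37) = -28
E (P2): min(-21, -28) = -28
B (P1): max(-34, -28) = -28
J (P1): max(-7, -1) = -1
K (P1): max(-26, -47) = -26
I (P2): min(-1, -26) = -26
M (P1): max(3, 50) = 50
N (P1): max(26, -47) = 26
L (P2): min(50, 26) = 26
H (P1): max(-26, 26) = 26
Root (P2): min(-28, 26) = -28

-28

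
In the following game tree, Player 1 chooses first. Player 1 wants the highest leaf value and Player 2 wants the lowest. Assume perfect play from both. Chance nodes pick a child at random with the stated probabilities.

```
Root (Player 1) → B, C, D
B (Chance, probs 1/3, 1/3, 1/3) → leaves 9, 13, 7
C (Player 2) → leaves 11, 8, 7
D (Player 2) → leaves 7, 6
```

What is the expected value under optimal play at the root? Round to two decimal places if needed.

B (Chance): 1/3·9 + 1/3·13 + 1/3·7 = 9.67
C (Player 2): min(11, 8, 7) = 7
D (Player 2): min(7, 6) = 6
Root (Player 1): max(9.67, 7, 6) = 9.67

9.67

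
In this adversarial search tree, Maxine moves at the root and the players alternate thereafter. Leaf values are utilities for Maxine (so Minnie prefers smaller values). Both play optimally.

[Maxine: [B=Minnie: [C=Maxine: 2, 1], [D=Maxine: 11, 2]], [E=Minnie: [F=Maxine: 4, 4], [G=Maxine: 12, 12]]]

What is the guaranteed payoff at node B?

2

C: max(2, 1) = 2
D: max(11, 2) = 11
B: min(2, 11) = 2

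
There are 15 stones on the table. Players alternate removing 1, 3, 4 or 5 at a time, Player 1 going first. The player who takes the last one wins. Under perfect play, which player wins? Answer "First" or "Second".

First

Positions where the player to move wins (W) vs loses (L):
i:   0  1  2  3  4  5  6  7  8  9 10 11 12 13 14 15
     L  W  L  W  W  W  W  W  L  W  L  W  W  W  W  W
Position 15 is W, so the first player wins.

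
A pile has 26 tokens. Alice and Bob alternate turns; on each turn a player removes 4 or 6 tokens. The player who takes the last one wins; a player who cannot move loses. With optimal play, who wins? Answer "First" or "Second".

First

i:   0  1  2  3  4  5  6  7  8  9 10 11 12 13 14 15 16 17 18 19 20 21 22 23 24 25 26
     L  L  L  L  W  W  W  W  W  W  L  L  L  L  W  W  W  W  W  W  L  L  L  L  W  W  W
Position 26 is W, so the first player wins.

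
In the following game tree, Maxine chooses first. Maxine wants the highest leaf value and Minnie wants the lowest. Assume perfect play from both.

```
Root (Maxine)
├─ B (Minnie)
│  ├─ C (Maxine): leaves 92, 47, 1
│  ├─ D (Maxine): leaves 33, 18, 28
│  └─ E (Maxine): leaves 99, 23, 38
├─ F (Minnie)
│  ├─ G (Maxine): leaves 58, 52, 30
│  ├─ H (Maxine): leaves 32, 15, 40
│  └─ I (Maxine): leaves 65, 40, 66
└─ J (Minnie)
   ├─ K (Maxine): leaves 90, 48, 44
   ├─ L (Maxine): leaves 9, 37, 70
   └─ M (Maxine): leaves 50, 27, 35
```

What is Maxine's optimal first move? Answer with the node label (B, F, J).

J

C (Maxine): max(92, 47, 1) = 92
D (Maxine): max(33, 18, 28) = 33
E (Maxine): max(99, 23, 38) = 99
B (Minnie): min(92, 33, 99) = 33
G (Maxine): max(58, 52, 30) = 58
H (Maxine): max(32, 15, 40) = 40
I (Maxine): max(65, 40, 66) = 66
F (Minnie): min(58, 40, 66) = 40
K (Maxine): max(90, 48, 44) = 90
L (Maxine): max(9, 37, 70) = 70
M (Maxine): max(50, 27, 35) = 50
J (Minnie): min(90, 70, 50) = 50
Root (Maxine): max(33, 40, 50) = 50
Maxine picks the child with the highest value: J (value 50).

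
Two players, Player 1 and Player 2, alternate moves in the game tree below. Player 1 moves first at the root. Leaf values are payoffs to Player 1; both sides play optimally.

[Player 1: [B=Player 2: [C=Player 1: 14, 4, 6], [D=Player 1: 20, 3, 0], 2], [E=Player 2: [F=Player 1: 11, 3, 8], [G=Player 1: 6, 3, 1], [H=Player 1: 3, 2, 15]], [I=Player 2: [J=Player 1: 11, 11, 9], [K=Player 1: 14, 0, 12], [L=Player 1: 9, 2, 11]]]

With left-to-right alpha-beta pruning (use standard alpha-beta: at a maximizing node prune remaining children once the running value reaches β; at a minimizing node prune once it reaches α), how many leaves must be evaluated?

C [α=-∞,β=+∞]: v=14
D [α=-∞,β=14]: v=20 after child 1 ≥ β → β-cutoff, skip 2
B [α=-∞,β=+∞]: v=2
F [α=2,β=+∞]: v=11
G [α=2,β=11]: v=6
H [α=2,β=6]: v=15
E [α=2,β=+∞]: v=6
J [α=6,β=+∞]: v=11
K [α=6,β=11]: v=14 after child 1 ≥ β → β-cutoff, skip 2
L [α=6,β=11]: v=11
I [α=6,β=+∞]: v=11
Root [α=-∞,β=+∞]: v=11
Leaves evaluated: 21 of 25.

21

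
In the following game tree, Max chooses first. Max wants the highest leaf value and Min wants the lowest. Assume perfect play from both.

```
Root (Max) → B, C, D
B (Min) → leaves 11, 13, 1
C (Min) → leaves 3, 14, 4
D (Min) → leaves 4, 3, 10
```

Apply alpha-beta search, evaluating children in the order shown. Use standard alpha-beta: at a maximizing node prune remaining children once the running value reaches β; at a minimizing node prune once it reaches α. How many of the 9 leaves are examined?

B [α=-∞,β=+∞]: v=1
C [α=1,β=+∞]: v=3
D [α=3,β=+∞]: v=3 after child 2 ≤ α → α-cutoff, skip 1
Root [α=-∞,β=+∞]: v=3
Leaves evaluated: 8 of 9.

8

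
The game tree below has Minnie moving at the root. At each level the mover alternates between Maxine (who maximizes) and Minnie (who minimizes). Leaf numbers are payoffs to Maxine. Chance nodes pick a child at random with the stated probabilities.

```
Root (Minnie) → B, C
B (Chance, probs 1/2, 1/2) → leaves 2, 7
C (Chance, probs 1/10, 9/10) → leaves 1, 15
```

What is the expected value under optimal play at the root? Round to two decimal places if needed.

4.5

B (Chance): 1/2·2 + 1/2·7 = 4.5
C (Chance): 1/10·1 + 9/10·15 = 13.6
Root (Minnie): min(4.5, 13.6) = 4.5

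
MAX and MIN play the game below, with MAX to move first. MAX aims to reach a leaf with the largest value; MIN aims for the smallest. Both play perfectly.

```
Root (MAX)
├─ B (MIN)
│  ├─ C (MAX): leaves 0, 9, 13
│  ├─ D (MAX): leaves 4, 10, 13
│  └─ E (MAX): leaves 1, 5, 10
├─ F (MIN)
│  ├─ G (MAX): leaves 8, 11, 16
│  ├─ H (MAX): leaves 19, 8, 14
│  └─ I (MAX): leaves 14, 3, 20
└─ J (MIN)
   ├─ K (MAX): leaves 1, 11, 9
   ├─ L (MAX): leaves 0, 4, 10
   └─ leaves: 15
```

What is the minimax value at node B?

C: max(0, 9, 13) = 13
D: max(4, 10, 13) = 13
E: max(1, 5, 10) = 10
B: min(13, 13, 10) = 10

10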